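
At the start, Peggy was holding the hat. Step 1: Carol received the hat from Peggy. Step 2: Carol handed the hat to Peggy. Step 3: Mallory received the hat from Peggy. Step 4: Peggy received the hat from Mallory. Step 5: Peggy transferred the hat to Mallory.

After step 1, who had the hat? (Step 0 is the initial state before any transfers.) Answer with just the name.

Tracking the hat holder through step 1:
After step 0 (start): Peggy
After step 1: Carol

At step 1, the holder is Carol.

Answer: Carol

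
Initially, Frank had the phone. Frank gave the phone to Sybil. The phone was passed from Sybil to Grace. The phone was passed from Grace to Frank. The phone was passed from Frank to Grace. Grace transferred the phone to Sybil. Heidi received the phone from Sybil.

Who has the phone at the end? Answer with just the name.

Tracking the phone through each event:
Start: Frank has the phone.
After event 1: Sybil has the phone.
After event 2: Grace has the phone.
After event 3: Frank has the phone.
After event 4: Grace has the phone.
After event 5: Sybil has the phone.
After event 6: Heidi has the phone.

Answer: Heidi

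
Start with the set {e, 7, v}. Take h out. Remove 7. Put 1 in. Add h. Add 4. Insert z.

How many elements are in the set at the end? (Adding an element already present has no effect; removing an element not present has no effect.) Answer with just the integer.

Answer: 6

Derivation:
Tracking the set through each operation:
Start: {7, e, v}
Event 1 (remove h): not present, no change. Set: {7, e, v}
Event 2 (remove 7): removed. Set: {e, v}
Event 3 (add 1): added. Set: {1, e, v}
Event 4 (add h): added. Set: {1, e, h, v}
Event 5 (add 4): added. Set: {1, 4, e, h, v}
Event 6 (add z): added. Set: {1, 4, e, h, v, z}

Final set: {1, 4, e, h, v, z} (size 6)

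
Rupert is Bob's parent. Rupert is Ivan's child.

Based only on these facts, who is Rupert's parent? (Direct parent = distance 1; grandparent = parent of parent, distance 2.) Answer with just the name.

Reconstructing the parent chain from the given facts:
  Ivan -> Rupert -> Bob
(each arrow means 'parent of the next')
Positions in the chain (0 = top):
  position of Ivan: 0
  position of Rupert: 1
  position of Bob: 2

Rupert is at position 1; the parent is 1 step up the chain, i.e. position 0: Ivan.

Answer: Ivan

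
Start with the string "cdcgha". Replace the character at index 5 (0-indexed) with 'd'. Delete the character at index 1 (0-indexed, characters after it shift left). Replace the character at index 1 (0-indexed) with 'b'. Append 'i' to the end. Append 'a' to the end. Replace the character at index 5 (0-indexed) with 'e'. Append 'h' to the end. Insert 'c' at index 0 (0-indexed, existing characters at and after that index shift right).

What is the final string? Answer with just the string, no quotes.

Answer: ccbghdeah

Derivation:
Applying each edit step by step:
Start: "cdcgha"
Op 1 (replace idx 5: 'a' -> 'd'): "cdcgha" -> "cdcghd"
Op 2 (delete idx 1 = 'd'): "cdcghd" -> "ccghd"
Op 3 (replace idx 1: 'c' -> 'b'): "ccghd" -> "cbghd"
Op 4 (append 'i'): "cbghd" -> "cbghdi"
Op 5 (append 'a'): "cbghdi" -> "cbghdia"
Op 6 (replace idx 5: 'i' -> 'e'): "cbghdia" -> "cbghdea"
Op 7 (append 'h'): "cbghdea" -> "cbghdeah"
Op 8 (insert 'c' at idx 0): "cbghdeah" -> "ccbghdeah"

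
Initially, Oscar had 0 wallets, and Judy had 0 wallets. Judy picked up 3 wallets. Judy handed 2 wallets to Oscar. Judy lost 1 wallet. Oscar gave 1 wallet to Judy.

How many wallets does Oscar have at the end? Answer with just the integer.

Tracking counts step by step:
Start: Oscar=0, Judy=0
Event 1 (Judy +3): Judy: 0 -> 3. State: Oscar=0, Judy=3
Event 2 (Judy -> Oscar, 2): Judy: 3 -> 1, Oscar: 0 -> 2. State: Oscar=2, Judy=1
Event 3 (Judy -1): Judy: 1 -> 0. State: Oscar=2, Judy=0
Event 4 (Oscar -> Judy, 1): Oscar: 2 -> 1, Judy: 0 -> 1. State: Oscar=1, Judy=1

Oscar's final count: 1

Answer: 1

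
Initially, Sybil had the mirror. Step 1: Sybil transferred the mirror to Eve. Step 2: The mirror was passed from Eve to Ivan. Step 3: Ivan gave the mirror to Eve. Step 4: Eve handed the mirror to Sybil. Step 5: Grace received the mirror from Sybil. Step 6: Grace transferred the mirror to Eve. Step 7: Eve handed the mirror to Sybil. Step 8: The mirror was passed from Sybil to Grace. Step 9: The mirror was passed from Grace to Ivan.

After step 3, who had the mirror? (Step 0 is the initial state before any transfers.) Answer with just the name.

Tracking the mirror holder through step 3:
After step 0 (start): Sybil
After step 1: Eve
After step 2: Ivan
After step 3: Eve

At step 3, the holder is Eve.

Answer: Eve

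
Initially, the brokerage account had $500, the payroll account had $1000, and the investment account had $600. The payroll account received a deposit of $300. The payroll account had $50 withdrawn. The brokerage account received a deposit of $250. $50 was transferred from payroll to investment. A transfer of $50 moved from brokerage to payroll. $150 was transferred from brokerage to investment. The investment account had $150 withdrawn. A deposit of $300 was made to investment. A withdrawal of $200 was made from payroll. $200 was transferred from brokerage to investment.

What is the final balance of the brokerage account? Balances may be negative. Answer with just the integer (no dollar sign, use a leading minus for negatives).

Answer: 350

Derivation:
Tracking account balances step by step:
Start: brokerage=500, payroll=1000, investment=600
Event 1 (deposit 300 to payroll): payroll: 1000 + 300 = 1300. Balances: brokerage=500, payroll=1300, investment=600
Event 2 (withdraw 50 from payroll): payroll: 1300 - 50 = 1250. Balances: brokerage=500, payroll=1250, investment=600
Event 3 (deposit 250 to brokerage): brokerage: 500 + 250 = 750. Balances: brokerage=750, payroll=1250, investment=600
Event 4 (transfer 50 payroll -> investment): payroll: 1250 - 50 = 1200, investment: 600 + 50 = 650. Balances: brokerage=750, payroll=1200, investment=650
Event 5 (transfer 50 brokerage -> payroll): brokerage: 750 - 50 = 700, payroll: 1200 + 50 = 1250. Balances: brokerage=700, payroll=1250, investment=650
Event 6 (transfer 150 brokerage -> investment): brokerage: 700 - 150 = 550, investment: 650 + 150 = 800. Balances: brokerage=550, payroll=1250, investment=800
Event 7 (withdraw 150 from investment): investment: 800 - 150 = 650. Balances: brokerage=550, payroll=1250, investment=650
Event 8 (deposit 300 to investment): investment: 650 + 300 = 950. Balances: brokerage=550, payroll=1250, investment=950
Event 9 (withdraw 200 from payroll): payroll: 1250 - 200 = 1050. Balances: brokerage=550, payroll=1050, investment=950
Event 10 (transfer 200 brokerage -> investment): brokerage: 550 - 200 = 350, investment: 950 + 200 = 1150. Balances: brokerage=350, payroll=1050, investment=1150

Final balance of brokerage: 350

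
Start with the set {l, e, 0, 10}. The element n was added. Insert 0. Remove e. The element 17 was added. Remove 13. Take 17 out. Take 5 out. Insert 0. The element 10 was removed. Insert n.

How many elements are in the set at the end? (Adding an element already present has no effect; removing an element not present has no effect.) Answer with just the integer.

Tracking the set through each operation:
Start: {0, 10, e, l}
Event 1 (add n): added. Set: {0, 10, e, l, n}
Event 2 (add 0): already present, no change. Set: {0, 10, e, l, n}
Event 3 (remove e): removed. Set: {0, 10, l, n}
Event 4 (add 17): added. Set: {0, 10, 17, l, n}
Event 5 (remove 13): not present, no change. Set: {0, 10, 17, l, n}
Event 6 (remove 17): removed. Set: {0, 10, l, n}
Event 7 (remove 5): not present, no change. Set: {0, 10, l, n}
Event 8 (add 0): already present, no change. Set: {0, 10, l, n}
Event 9 (remove 10): removed. Set: {0, l, n}
Event 10 (add n): already present, no change. Set: {0, l, n}

Final set: {0, l, n} (size 3)

Answer: 3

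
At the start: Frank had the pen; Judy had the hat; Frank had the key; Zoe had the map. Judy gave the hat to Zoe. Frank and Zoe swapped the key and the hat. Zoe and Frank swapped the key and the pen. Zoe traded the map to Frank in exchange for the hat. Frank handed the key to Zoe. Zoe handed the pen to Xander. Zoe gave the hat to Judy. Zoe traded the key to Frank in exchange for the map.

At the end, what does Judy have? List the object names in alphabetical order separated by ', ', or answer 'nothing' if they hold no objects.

Tracking all object holders:
Start: pen:Frank, hat:Judy, key:Frank, map:Zoe
Event 1 (give hat: Judy -> Zoe). State: pen:Frank, hat:Zoe, key:Frank, map:Zoe
Event 2 (swap key<->hat: now key:Zoe, hat:Frank). State: pen:Frank, hat:Frank, key:Zoe, map:Zoe
Event 3 (swap key<->pen: now key:Frank, pen:Zoe). State: pen:Zoe, hat:Frank, key:Frank, map:Zoe
Event 4 (swap map<->hat: now map:Frank, hat:Zoe). State: pen:Zoe, hat:Zoe, key:Frank, map:Frank
Event 5 (give key: Frank -> Zoe). State: pen:Zoe, hat:Zoe, key:Zoe, map:Frank
Event 6 (give pen: Zoe -> Xander). State: pen:Xander, hat:Zoe, key:Zoe, map:Frank
Event 7 (give hat: Zoe -> Judy). State: pen:Xander, hat:Judy, key:Zoe, map:Frank
Event 8 (swap key<->map: now key:Frank, map:Zoe). State: pen:Xander, hat:Judy, key:Frank, map:Zoe

Final state: pen:Xander, hat:Judy, key:Frank, map:Zoe
Judy holds: hat.

Answer: hat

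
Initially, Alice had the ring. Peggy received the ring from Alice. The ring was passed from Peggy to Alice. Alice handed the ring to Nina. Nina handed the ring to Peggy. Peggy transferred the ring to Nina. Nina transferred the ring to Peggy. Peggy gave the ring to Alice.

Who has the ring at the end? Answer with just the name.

Answer: Alice

Derivation:
Tracking the ring through each event:
Start: Alice has the ring.
After event 1: Peggy has the ring.
After event 2: Alice has the ring.
After event 3: Nina has the ring.
After event 4: Peggy has the ring.
After event 5: Nina has the ring.
After event 6: Peggy has the ring.
After event 7: Alice has the ring.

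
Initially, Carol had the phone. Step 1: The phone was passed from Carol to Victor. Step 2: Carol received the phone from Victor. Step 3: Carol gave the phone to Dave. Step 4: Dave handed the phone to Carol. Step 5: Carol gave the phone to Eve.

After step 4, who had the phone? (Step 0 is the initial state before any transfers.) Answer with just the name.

Tracking the phone holder through step 4:
After step 0 (start): Carol
After step 1: Victor
After step 2: Carol
After step 3: Dave
After step 4: Carol

At step 4, the holder is Carol.

Answer: Carol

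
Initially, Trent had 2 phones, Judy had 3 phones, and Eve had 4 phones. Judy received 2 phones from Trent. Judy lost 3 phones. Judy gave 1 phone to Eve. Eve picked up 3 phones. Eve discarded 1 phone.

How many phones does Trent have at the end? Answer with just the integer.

Tracking counts step by step:
Start: Trent=2, Judy=3, Eve=4
Event 1 (Trent -> Judy, 2): Trent: 2 -> 0, Judy: 3 -> 5. State: Trent=0, Judy=5, Eve=4
Event 2 (Judy -3): Judy: 5 -> 2. State: Trent=0, Judy=2, Eve=4
Event 3 (Judy -> Eve, 1): Judy: 2 -> 1, Eve: 4 -> 5. State: Trent=0, Judy=1, Eve=5
Event 4 (Eve +3): Eve: 5 -> 8. State: Trent=0, Judy=1, Eve=8
Event 5 (Eve -1): Eve: 8 -> 7. State: Trent=0, Judy=1, Eve=7

Trent's final count: 0

Answer: 0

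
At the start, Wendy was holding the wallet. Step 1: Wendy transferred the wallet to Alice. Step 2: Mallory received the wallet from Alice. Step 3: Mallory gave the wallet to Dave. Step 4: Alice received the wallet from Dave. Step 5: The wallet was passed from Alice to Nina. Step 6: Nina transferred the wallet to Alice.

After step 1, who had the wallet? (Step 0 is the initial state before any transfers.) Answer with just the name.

Tracking the wallet holder through step 1:
After step 0 (start): Wendy
After step 1: Alice

At step 1, the holder is Alice.

Answer: Alice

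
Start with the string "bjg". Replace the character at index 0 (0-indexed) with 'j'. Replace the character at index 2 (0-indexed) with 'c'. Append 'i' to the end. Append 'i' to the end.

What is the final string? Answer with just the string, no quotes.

Applying each edit step by step:
Start: "bjg"
Op 1 (replace idx 0: 'b' -> 'j'): "bjg" -> "jjg"
Op 2 (replace idx 2: 'g' -> 'c'): "jjg" -> "jjc"
Op 3 (append 'i'): "jjc" -> "jjci"
Op 4 (append 'i'): "jjci" -> "jjcii"

Answer: jjcii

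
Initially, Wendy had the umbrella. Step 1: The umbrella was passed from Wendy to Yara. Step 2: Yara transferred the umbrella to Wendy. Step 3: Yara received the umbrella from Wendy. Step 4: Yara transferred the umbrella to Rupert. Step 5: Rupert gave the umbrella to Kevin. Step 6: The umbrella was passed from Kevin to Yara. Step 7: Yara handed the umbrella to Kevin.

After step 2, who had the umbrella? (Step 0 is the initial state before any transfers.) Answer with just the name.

Tracking the umbrella holder through step 2:
After step 0 (start): Wendy
After step 1: Yara
After step 2: Wendy

At step 2, the holder is Wendy.

Answer: Wendy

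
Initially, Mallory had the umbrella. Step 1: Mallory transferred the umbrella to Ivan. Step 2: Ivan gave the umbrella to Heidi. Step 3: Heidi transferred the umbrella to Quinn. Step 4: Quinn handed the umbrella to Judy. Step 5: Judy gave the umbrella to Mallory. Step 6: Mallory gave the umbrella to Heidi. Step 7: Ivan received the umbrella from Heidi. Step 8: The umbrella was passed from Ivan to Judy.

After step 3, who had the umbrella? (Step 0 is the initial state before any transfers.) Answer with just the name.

Answer: Quinn

Derivation:
Tracking the umbrella holder through step 3:
After step 0 (start): Mallory
After step 1: Ivan
After step 2: Heidi
After step 3: Quinn

At step 3, the holder is Quinn.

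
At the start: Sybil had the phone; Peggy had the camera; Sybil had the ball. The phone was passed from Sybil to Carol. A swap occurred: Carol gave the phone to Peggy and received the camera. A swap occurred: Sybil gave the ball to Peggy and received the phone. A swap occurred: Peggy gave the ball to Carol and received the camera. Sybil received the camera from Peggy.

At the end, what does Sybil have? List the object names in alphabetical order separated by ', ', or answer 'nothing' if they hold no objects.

Answer: camera, phone

Derivation:
Tracking all object holders:
Start: phone:Sybil, camera:Peggy, ball:Sybil
Event 1 (give phone: Sybil -> Carol). State: phone:Carol, camera:Peggy, ball:Sybil
Event 2 (swap phone<->camera: now phone:Peggy, camera:Carol). State: phone:Peggy, camera:Carol, ball:Sybil
Event 3 (swap ball<->phone: now ball:Peggy, phone:Sybil). State: phone:Sybil, camera:Carol, ball:Peggy
Event 4 (swap ball<->camera: now ball:Carol, camera:Peggy). State: phone:Sybil, camera:Peggy, ball:Carol
Event 5 (give camera: Peggy -> Sybil). State: phone:Sybil, camera:Sybil, ball:Carol

Final state: phone:Sybil, camera:Sybil, ball:Carol
Sybil holds: camera, phone.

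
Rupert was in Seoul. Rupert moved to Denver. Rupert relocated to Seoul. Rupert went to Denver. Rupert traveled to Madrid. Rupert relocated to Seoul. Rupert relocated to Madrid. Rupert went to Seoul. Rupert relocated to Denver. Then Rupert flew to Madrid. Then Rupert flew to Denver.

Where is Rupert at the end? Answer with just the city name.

Answer: Denver

Derivation:
Tracking Rupert's location:
Start: Rupert is in Seoul.
After move 1: Seoul -> Denver. Rupert is in Denver.
After move 2: Denver -> Seoul. Rupert is in Seoul.
After move 3: Seoul -> Denver. Rupert is in Denver.
After move 4: Denver -> Madrid. Rupert is in Madrid.
After move 5: Madrid -> Seoul. Rupert is in Seoul.
After move 6: Seoul -> Madrid. Rupert is in Madrid.
After move 7: Madrid -> Seoul. Rupert is in Seoul.
After move 8: Seoul -> Denver. Rupert is in Denver.
After move 9: Denver -> Madrid. Rupert is in Madrid.
After move 10: Madrid -> Denver. Rupert is in Denver.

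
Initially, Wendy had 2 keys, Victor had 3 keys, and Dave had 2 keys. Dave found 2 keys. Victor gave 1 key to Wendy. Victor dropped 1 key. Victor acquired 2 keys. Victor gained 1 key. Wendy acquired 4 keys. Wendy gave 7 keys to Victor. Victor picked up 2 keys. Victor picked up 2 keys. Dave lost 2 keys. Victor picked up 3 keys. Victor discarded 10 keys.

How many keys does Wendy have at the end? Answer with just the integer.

Answer: 0

Derivation:
Tracking counts step by step:
Start: Wendy=2, Victor=3, Dave=2
Event 1 (Dave +2): Dave: 2 -> 4. State: Wendy=2, Victor=3, Dave=4
Event 2 (Victor -> Wendy, 1): Victor: 3 -> 2, Wendy: 2 -> 3. State: Wendy=3, Victor=2, Dave=4
Event 3 (Victor -1): Victor: 2 -> 1. State: Wendy=3, Victor=1, Dave=4
Event 4 (Victor +2): Victor: 1 -> 3. State: Wendy=3, Victor=3, Dave=4
Event 5 (Victor +1): Victor: 3 -> 4. State: Wendy=3, Victor=4, Dave=4
Event 6 (Wendy +4): Wendy: 3 -> 7. State: Wendy=7, Victor=4, Dave=4
Event 7 (Wendy -> Victor, 7): Wendy: 7 -> 0, Victor: 4 -> 11. State: Wendy=0, Victor=11, Dave=4
Event 8 (Victor +2): Victor: 11 -> 13. State: Wendy=0, Victor=13, Dave=4
Event 9 (Victor +2): Victor: 13 -> 15. State: Wendy=0, Victor=15, Dave=4
Event 10 (Dave -2): Dave: 4 -> 2. State: Wendy=0, Victor=15, Dave=2
Event 11 (Victor +3): Victor: 15 -> 18. State: Wendy=0, Victor=18, Dave=2
Event 12 (Victor -10): Victor: 18 -> 8. State: Wendy=0, Victor=8, Dave=2

Wendy's final count: 0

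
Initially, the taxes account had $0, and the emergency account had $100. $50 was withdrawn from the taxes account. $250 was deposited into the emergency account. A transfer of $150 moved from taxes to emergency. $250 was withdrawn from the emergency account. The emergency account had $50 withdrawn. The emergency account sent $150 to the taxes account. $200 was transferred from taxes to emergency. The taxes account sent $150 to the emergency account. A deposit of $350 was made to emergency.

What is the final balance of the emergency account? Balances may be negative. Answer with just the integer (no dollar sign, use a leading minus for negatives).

Answer: 750

Derivation:
Tracking account balances step by step:
Start: taxes=0, emergency=100
Event 1 (withdraw 50 from taxes): taxes: 0 - 50 = -50. Balances: taxes=-50, emergency=100
Event 2 (deposit 250 to emergency): emergency: 100 + 250 = 350. Balances: taxes=-50, emergency=350
Event 3 (transfer 150 taxes -> emergency): taxes: -50 - 150 = -200, emergency: 350 + 150 = 500. Balances: taxes=-200, emergency=500
Event 4 (withdraw 250 from emergency): emergency: 500 - 250 = 250. Balances: taxes=-200, emergency=250
Event 5 (withdraw 50 from emergency): emergency: 250 - 50 = 200. Balances: taxes=-200, emergency=200
Event 6 (transfer 150 emergency -> taxes): emergency: 200 - 150 = 50, taxes: -200 + 150 = -50. Balances: taxes=-50, emergency=50
Event 7 (transfer 200 taxes -> emergency): taxes: -50 - 200 = -250, emergency: 50 + 200 = 250. Balances: taxes=-250, emergency=250
Event 8 (transfer 150 taxes -> emergency): taxes: -250 - 150 = -400, emergency: 250 + 150 = 400. Balances: taxes=-400, emergency=400
Event 9 (deposit 350 to emergency): emergency: 400 + 350 = 750. Balances: taxes=-400, emergency=750

Final balance of emergency: 750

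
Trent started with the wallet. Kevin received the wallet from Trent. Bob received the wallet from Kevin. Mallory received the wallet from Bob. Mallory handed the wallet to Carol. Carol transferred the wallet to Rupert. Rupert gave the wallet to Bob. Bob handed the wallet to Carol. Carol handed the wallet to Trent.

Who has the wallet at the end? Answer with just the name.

Tracking the wallet through each event:
Start: Trent has the wallet.
After event 1: Kevin has the wallet.
After event 2: Bob has the wallet.
After event 3: Mallory has the wallet.
After event 4: Carol has the wallet.
After event 5: Rupert has the wallet.
After event 6: Bob has the wallet.
After event 7: Carol has the wallet.
After event 8: Trent has the wallet.

Answer: Trent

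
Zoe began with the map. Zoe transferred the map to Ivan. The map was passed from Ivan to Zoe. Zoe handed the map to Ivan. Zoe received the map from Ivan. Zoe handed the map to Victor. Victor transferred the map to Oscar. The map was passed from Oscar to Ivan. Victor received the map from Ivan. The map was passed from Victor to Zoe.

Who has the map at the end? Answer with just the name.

Answer: Zoe

Derivation:
Tracking the map through each event:
Start: Zoe has the map.
After event 1: Ivan has the map.
After event 2: Zoe has the map.
After event 3: Ivan has the map.
After event 4: Zoe has the map.
After event 5: Victor has the map.
After event 6: Oscar has the map.
After event 7: Ivan has the map.
After event 8: Victor has the map.
After event 9: Zoe has the map.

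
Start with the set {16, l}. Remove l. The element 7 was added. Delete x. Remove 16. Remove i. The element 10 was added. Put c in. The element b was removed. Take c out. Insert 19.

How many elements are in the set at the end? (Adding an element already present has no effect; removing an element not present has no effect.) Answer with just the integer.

Answer: 3

Derivation:
Tracking the set through each operation:
Start: {16, l}
Event 1 (remove l): removed. Set: {16}
Event 2 (add 7): added. Set: {16, 7}
Event 3 (remove x): not present, no change. Set: {16, 7}
Event 4 (remove 16): removed. Set: {7}
Event 5 (remove i): not present, no change. Set: {7}
Event 6 (add 10): added. Set: {10, 7}
Event 7 (add c): added. Set: {10, 7, c}
Event 8 (remove b): not present, no change. Set: {10, 7, c}
Event 9 (remove c): removed. Set: {10, 7}
Event 10 (add 19): added. Set: {10, 19, 7}

Final set: {10, 19, 7} (size 3)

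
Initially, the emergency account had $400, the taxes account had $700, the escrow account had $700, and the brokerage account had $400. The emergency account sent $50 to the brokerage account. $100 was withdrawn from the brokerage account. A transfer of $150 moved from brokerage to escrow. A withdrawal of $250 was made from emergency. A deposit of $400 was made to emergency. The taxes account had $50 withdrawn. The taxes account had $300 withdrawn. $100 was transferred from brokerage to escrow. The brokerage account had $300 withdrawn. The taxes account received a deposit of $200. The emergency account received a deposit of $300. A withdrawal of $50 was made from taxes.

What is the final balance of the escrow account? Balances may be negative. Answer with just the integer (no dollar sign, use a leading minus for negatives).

Answer: 950

Derivation:
Tracking account balances step by step:
Start: emergency=400, taxes=700, escrow=700, brokerage=400
Event 1 (transfer 50 emergency -> brokerage): emergency: 400 - 50 = 350, brokerage: 400 + 50 = 450. Balances: emergency=350, taxes=700, escrow=700, brokerage=450
Event 2 (withdraw 100 from brokerage): brokerage: 450 - 100 = 350. Balances: emergency=350, taxes=700, escrow=700, brokerage=350
Event 3 (transfer 150 brokerage -> escrow): brokerage: 350 - 150 = 200, escrow: 700 + 150 = 850. Balances: emergency=350, taxes=700, escrow=850, brokerage=200
Event 4 (withdraw 250 from emergency): emergency: 350 - 250 = 100. Balances: emergency=100, taxes=700, escrow=850, brokerage=200
Event 5 (deposit 400 to emergency): emergency: 100 + 400 = 500. Balances: emergency=500, taxes=700, escrow=850, brokerage=200
Event 6 (withdraw 50 from taxes): taxes: 700 - 50 = 650. Balances: emergency=500, taxes=650, escrow=850, brokerage=200
Event 7 (withdraw 300 from taxes): taxes: 650 - 300 = 350. Balances: emergency=500, taxes=350, escrow=850, brokerage=200
Event 8 (transfer 100 brokerage -> escrow): brokerage: 200 - 100 = 100, escrow: 850 + 100 = 950. Balances: emergency=500, taxes=350, escrow=950, brokerage=100
Event 9 (withdraw 300 from brokerage): brokerage: 100 - 300 = -200. Balances: emergency=500, taxes=350, escrow=950, brokerage=-200
Event 10 (deposit 200 to taxes): taxes: 350 + 200 = 550. Balances: emergency=500, taxes=550, escrow=950, brokerage=-200
Event 11 (deposit 300 to emergency): emergency: 500 + 300 = 800. Balances: emergency=800, taxes=550, escrow=950, brokerage=-200
Event 12 (withdraw 50 from taxes): taxes: 550 - 50 = 500. Balances: emergency=800, taxes=500, escrow=950, brokerage=-200

Final balance of escrow: 950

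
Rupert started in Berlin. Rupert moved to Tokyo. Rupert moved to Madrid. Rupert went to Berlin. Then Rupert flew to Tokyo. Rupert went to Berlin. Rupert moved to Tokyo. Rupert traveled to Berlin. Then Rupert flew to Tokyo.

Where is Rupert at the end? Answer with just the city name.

Answer: Tokyo

Derivation:
Tracking Rupert's location:
Start: Rupert is in Berlin.
After move 1: Berlin -> Tokyo. Rupert is in Tokyo.
After move 2: Tokyo -> Madrid. Rupert is in Madrid.
After move 3: Madrid -> Berlin. Rupert is in Berlin.
After move 4: Berlin -> Tokyo. Rupert is in Tokyo.
After move 5: Tokyo -> Berlin. Rupert is in Berlin.
After move 6: Berlin -> Tokyo. Rupert is in Tokyo.
After move 7: Tokyo -> Berlin. Rupert is in Berlin.
After move 8: Berlin -> Tokyo. Rupert is in Tokyo.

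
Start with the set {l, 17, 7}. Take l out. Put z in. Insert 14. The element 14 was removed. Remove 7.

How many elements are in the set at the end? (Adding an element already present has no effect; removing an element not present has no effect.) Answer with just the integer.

Tracking the set through each operation:
Start: {17, 7, l}
Event 1 (remove l): removed. Set: {17, 7}
Event 2 (add z): added. Set: {17, 7, z}
Event 3 (add 14): added. Set: {14, 17, 7, z}
Event 4 (remove 14): removed. Set: {17, 7, z}
Event 5 (remove 7): removed. Set: {17, z}

Final set: {17, z} (size 2)

Answer: 2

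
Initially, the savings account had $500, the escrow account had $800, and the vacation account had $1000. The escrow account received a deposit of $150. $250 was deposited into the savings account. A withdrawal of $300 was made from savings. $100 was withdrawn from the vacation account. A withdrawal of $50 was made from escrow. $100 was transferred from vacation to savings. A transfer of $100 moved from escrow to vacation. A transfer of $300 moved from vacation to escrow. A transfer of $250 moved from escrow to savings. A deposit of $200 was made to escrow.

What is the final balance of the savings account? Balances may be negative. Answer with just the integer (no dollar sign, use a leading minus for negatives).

Answer: 800

Derivation:
Tracking account balances step by step:
Start: savings=500, escrow=800, vacation=1000
Event 1 (deposit 150 to escrow): escrow: 800 + 150 = 950. Balances: savings=500, escrow=950, vacation=1000
Event 2 (deposit 250 to savings): savings: 500 + 250 = 750. Balances: savings=750, escrow=950, vacation=1000
Event 3 (withdraw 300 from savings): savings: 750 - 300 = 450. Balances: savings=450, escrow=950, vacation=1000
Event 4 (withdraw 100 from vacation): vacation: 1000 - 100 = 900. Balances: savings=450, escrow=950, vacation=900
Event 5 (withdraw 50 from escrow): escrow: 950 - 50 = 900. Balances: savings=450, escrow=900, vacation=900
Event 6 (transfer 100 vacation -> savings): vacation: 900 - 100 = 800, savings: 450 + 100 = 550. Balances: savings=550, escrow=900, vacation=800
Event 7 (transfer 100 escrow -> vacation): escrow: 900 - 100 = 800, vacation: 800 + 100 = 900. Balances: savings=550, escrow=800, vacation=900
Event 8 (transfer 300 vacation -> escrow): vacation: 900 - 300 = 600, escrow: 800 + 300 = 1100. Balances: savings=550, escrow=1100, vacation=600
Event 9 (transfer 250 escrow -> savings): escrow: 1100 - 250 = 850, savings: 550 + 250 = 800. Balances: savings=800, escrow=850, vacation=600
Event 10 (deposit 200 to escrow): escrow: 850 + 200 = 1050. Balances: savings=800, escrow=1050, vacation=600

Final balance of savings: 800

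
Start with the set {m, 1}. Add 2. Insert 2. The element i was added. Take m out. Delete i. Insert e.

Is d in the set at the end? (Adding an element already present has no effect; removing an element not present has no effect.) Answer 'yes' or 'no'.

Tracking the set through each operation:
Start: {1, m}
Event 1 (add 2): added. Set: {1, 2, m}
Event 2 (add 2): already present, no change. Set: {1, 2, m}
Event 3 (add i): added. Set: {1, 2, i, m}
Event 4 (remove m): removed. Set: {1, 2, i}
Event 5 (remove i): removed. Set: {1, 2}
Event 6 (add e): added. Set: {1, 2, e}

Final set: {1, 2, e} (size 3)
d is NOT in the final set.

Answer: no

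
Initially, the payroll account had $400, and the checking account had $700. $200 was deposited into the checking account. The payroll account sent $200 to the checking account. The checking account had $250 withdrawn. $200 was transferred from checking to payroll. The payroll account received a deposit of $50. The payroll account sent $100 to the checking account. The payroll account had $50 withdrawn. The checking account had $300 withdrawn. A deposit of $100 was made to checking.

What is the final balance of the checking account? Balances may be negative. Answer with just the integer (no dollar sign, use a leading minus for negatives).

Answer: 550

Derivation:
Tracking account balances step by step:
Start: payroll=400, checking=700
Event 1 (deposit 200 to checking): checking: 700 + 200 = 900. Balances: payroll=400, checking=900
Event 2 (transfer 200 payroll -> checking): payroll: 400 - 200 = 200, checking: 900 + 200 = 1100. Balances: payroll=200, checking=1100
Event 3 (withdraw 250 from checking): checking: 1100 - 250 = 850. Balances: payroll=200, checking=850
Event 4 (transfer 200 checking -> payroll): checking: 850 - 200 = 650, payroll: 200 + 200 = 400. Balances: payroll=400, checking=650
Event 5 (deposit 50 to payroll): payroll: 400 + 50 = 450. Balances: payroll=450, checking=650
Event 6 (transfer 100 payroll -> checking): payroll: 450 - 100 = 350, checking: 650 + 100 = 750. Balances: payroll=350, checking=750
Event 7 (withdraw 50 from payroll): payroll: 350 - 50 = 300. Balances: payroll=300, checking=750
Event 8 (withdraw 300 from checking): checking: 750 - 300 = 450. Balances: payroll=300, checking=450
Event 9 (deposit 100 to checking): checking: 450 + 100 = 550. Balances: payroll=300, checking=550

Final balance of checking: 550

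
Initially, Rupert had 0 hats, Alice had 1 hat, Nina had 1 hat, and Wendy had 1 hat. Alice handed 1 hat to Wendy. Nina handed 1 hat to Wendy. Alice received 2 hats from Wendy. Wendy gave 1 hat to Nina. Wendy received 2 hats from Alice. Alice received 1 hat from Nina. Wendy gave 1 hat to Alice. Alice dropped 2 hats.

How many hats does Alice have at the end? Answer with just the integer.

Answer: 0

Derivation:
Tracking counts step by step:
Start: Rupert=0, Alice=1, Nina=1, Wendy=1
Event 1 (Alice -> Wendy, 1): Alice: 1 -> 0, Wendy: 1 -> 2. State: Rupert=0, Alice=0, Nina=1, Wendy=2
Event 2 (Nina -> Wendy, 1): Nina: 1 -> 0, Wendy: 2 -> 3. State: Rupert=0, Alice=0, Nina=0, Wendy=3
Event 3 (Wendy -> Alice, 2): Wendy: 3 -> 1, Alice: 0 -> 2. State: Rupert=0, Alice=2, Nina=0, Wendy=1
Event 4 (Wendy -> Nina, 1): Wendy: 1 -> 0, Nina: 0 -> 1. State: Rupert=0, Alice=2, Nina=1, Wendy=0
Event 5 (Alice -> Wendy, 2): Alice: 2 -> 0, Wendy: 0 -> 2. State: Rupert=0, Alice=0, Nina=1, Wendy=2
Event 6 (Nina -> Alice, 1): Nina: 1 -> 0, Alice: 0 -> 1. State: Rupert=0, Alice=1, Nina=0, Wendy=2
Event 7 (Wendy -> Alice, 1): Wendy: 2 -> 1, Alice: 1 -> 2. State: Rupert=0, Alice=2, Nina=0, Wendy=1
Event 8 (Alice -2): Alice: 2 -> 0. State: Rupert=0, Alice=0, Nina=0, Wendy=1

Alice's final count: 0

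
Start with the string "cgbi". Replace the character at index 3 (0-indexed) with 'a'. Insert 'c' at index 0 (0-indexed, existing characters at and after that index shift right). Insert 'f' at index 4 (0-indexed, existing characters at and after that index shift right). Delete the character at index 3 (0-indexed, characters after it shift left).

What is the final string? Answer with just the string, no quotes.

Answer: ccgfa

Derivation:
Applying each edit step by step:
Start: "cgbi"
Op 1 (replace idx 3: 'i' -> 'a'): "cgbi" -> "cgba"
Op 2 (insert 'c' at idx 0): "cgba" -> "ccgba"
Op 3 (insert 'f' at idx 4): "ccgba" -> "ccgbfa"
Op 4 (delete idx 3 = 'b'): "ccgbfa" -> "ccgfa"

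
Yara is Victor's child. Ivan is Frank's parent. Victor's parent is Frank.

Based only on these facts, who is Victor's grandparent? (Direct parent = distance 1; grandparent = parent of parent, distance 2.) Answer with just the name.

Answer: Ivan

Derivation:
Reconstructing the parent chain from the given facts:
  Ivan -> Frank -> Victor -> Yara
(each arrow means 'parent of the next')
Positions in the chain (0 = top):
  position of Ivan: 0
  position of Frank: 1
  position of Victor: 2
  position of Yara: 3

Victor is at position 2; the grandparent is 2 steps up the chain, i.e. position 0: Ivan.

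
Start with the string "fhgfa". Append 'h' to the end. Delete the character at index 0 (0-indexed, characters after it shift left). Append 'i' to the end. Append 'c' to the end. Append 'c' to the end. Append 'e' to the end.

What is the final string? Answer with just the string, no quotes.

Applying each edit step by step:
Start: "fhgfa"
Op 1 (append 'h'): "fhgfa" -> "fhgfah"
Op 2 (delete idx 0 = 'f'): "fhgfah" -> "hgfah"
Op 3 (append 'i'): "hgfah" -> "hgfahi"
Op 4 (append 'c'): "hgfahi" -> "hgfahic"
Op 5 (append 'c'): "hgfahic" -> "hgfahicc"
Op 6 (append 'e'): "hgfahicc" -> "hgfahicce"

Answer: hgfahicce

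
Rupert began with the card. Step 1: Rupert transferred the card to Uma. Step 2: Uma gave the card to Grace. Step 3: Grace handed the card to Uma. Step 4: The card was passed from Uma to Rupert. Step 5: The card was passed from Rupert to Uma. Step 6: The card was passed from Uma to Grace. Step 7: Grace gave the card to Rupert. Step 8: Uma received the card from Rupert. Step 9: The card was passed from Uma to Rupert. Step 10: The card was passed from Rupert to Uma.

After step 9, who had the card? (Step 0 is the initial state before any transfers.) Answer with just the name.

Answer: Rupert

Derivation:
Tracking the card holder through step 9:
After step 0 (start): Rupert
After step 1: Uma
After step 2: Grace
After step 3: Uma
After step 4: Rupert
After step 5: Uma
After step 6: Grace
After step 7: Rupert
After step 8: Uma
After step 9: Rupert

At step 9, the holder is Rupert.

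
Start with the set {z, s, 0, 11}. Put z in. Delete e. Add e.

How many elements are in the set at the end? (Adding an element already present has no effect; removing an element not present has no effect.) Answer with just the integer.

Tracking the set through each operation:
Start: {0, 11, s, z}
Event 1 (add z): already present, no change. Set: {0, 11, s, z}
Event 2 (remove e): not present, no change. Set: {0, 11, s, z}
Event 3 (add e): added. Set: {0, 11, e, s, z}

Final set: {0, 11, e, s, z} (size 5)

Answer: 5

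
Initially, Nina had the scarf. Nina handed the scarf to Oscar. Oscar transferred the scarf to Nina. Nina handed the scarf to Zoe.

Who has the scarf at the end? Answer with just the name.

Tracking the scarf through each event:
Start: Nina has the scarf.
After event 1: Oscar has the scarf.
After event 2: Nina has the scarf.
After event 3: Zoe has the scarf.

Answer: Zoe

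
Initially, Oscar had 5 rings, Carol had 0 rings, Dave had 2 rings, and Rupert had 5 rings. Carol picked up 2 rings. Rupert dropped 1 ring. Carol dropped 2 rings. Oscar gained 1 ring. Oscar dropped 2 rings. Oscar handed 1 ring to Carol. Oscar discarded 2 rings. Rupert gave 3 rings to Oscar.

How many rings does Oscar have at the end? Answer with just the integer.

Tracking counts step by step:
Start: Oscar=5, Carol=0, Dave=2, Rupert=5
Event 1 (Carol +2): Carol: 0 -> 2. State: Oscar=5, Carol=2, Dave=2, Rupert=5
Event 2 (Rupert -1): Rupert: 5 -> 4. State: Oscar=5, Carol=2, Dave=2, Rupert=4
Event 3 (Carol -2): Carol: 2 -> 0. State: Oscar=5, Carol=0, Dave=2, Rupert=4
Event 4 (Oscar +1): Oscar: 5 -> 6. State: Oscar=6, Carol=0, Dave=2, Rupert=4
Event 5 (Oscar -2): Oscar: 6 -> 4. State: Oscar=4, Carol=0, Dave=2, Rupert=4
Event 6 (Oscar -> Carol, 1): Oscar: 4 -> 3, Carol: 0 -> 1. State: Oscar=3, Carol=1, Dave=2, Rupert=4
Event 7 (Oscar -2): Oscar: 3 -> 1. State: Oscar=1, Carol=1, Dave=2, Rupert=4
Event 8 (Rupert -> Oscar, 3): Rupert: 4 -> 1, Oscar: 1 -> 4. State: Oscar=4, Carol=1, Dave=2, Rupert=1

Oscar's final count: 4

Answer: 4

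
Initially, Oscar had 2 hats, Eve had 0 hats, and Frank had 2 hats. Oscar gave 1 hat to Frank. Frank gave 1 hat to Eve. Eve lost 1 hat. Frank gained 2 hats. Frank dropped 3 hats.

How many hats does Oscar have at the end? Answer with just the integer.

Answer: 1

Derivation:
Tracking counts step by step:
Start: Oscar=2, Eve=0, Frank=2
Event 1 (Oscar -> Frank, 1): Oscar: 2 -> 1, Frank: 2 -> 3. State: Oscar=1, Eve=0, Frank=3
Event 2 (Frank -> Eve, 1): Frank: 3 -> 2, Eve: 0 -> 1. State: Oscar=1, Eve=1, Frank=2
Event 3 (Eve -1): Eve: 1 -> 0. State: Oscar=1, Eve=0, Frank=2
Event 4 (Frank +2): Frank: 2 -> 4. State: Oscar=1, Eve=0, Frank=4
Event 5 (Frank -3): Frank: 4 -> 1. State: Oscar=1, Eve=0, Frank=1

Oscar's final count: 1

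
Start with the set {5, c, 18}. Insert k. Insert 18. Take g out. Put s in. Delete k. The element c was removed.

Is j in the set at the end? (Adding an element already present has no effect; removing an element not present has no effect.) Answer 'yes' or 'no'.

Tracking the set through each operation:
Start: {18, 5, c}
Event 1 (add k): added. Set: {18, 5, c, k}
Event 2 (add 18): already present, no change. Set: {18, 5, c, k}
Event 3 (remove g): not present, no change. Set: {18, 5, c, k}
Event 4 (add s): added. Set: {18, 5, c, k, s}
Event 5 (remove k): removed. Set: {18, 5, c, s}
Event 6 (remove c): removed. Set: {18, 5, s}

Final set: {18, 5, s} (size 3)
j is NOT in the final set.

Answer: no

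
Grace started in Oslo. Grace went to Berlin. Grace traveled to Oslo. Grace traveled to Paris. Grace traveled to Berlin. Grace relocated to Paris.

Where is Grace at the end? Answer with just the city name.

Tracking Grace's location:
Start: Grace is in Oslo.
After move 1: Oslo -> Berlin. Grace is in Berlin.
After move 2: Berlin -> Oslo. Grace is in Oslo.
After move 3: Oslo -> Paris. Grace is in Paris.
After move 4: Paris -> Berlin. Grace is in Berlin.
After move 5: Berlin -> Paris. Grace is in Paris.

Answer: Paris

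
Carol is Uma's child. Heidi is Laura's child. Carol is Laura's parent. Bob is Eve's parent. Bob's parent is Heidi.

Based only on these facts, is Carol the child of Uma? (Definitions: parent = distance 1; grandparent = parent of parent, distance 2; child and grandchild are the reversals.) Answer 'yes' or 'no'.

Answer: yes

Derivation:
Reconstructing the parent chain from the given facts:
  Uma -> Carol -> Laura -> Heidi -> Bob -> Eve
(each arrow means 'parent of the next')
Positions in the chain (0 = top):
  position of Uma: 0
  position of Carol: 1
  position of Laura: 2
  position of Heidi: 3
  position of Bob: 4
  position of Eve: 5

Carol is at position 1, Uma is at position 0; signed distance (j - i) = -1.
'child' requires j - i = -1. Actual distance is -1, so the relation HOLDS.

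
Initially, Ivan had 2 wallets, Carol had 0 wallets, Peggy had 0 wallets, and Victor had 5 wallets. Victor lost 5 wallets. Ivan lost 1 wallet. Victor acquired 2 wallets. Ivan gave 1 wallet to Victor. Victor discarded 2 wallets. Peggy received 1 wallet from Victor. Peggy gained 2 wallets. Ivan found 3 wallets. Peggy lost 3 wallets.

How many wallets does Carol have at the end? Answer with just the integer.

Answer: 0

Derivation:
Tracking counts step by step:
Start: Ivan=2, Carol=0, Peggy=0, Victor=5
Event 1 (Victor -5): Victor: 5 -> 0. State: Ivan=2, Carol=0, Peggy=0, Victor=0
Event 2 (Ivan -1): Ivan: 2 -> 1. State: Ivan=1, Carol=0, Peggy=0, Victor=0
Event 3 (Victor +2): Victor: 0 -> 2. State: Ivan=1, Carol=0, Peggy=0, Victor=2
Event 4 (Ivan -> Victor, 1): Ivan: 1 -> 0, Victor: 2 -> 3. State: Ivan=0, Carol=0, Peggy=0, Victor=3
Event 5 (Victor -2): Victor: 3 -> 1. State: Ivan=0, Carol=0, Peggy=0, Victor=1
Event 6 (Victor -> Peggy, 1): Victor: 1 -> 0, Peggy: 0 -> 1. State: Ivan=0, Carol=0, Peggy=1, Victor=0
Event 7 (Peggy +2): Peggy: 1 -> 3. State: Ivan=0, Carol=0, Peggy=3, Victor=0
Event 8 (Ivan +3): Ivan: 0 -> 3. State: Ivan=3, Carol=0, Peggy=3, Victor=0
Event 9 (Peggy -3): Peggy: 3 -> 0. State: Ivan=3, Carol=0, Peggy=0, Victor=0

Carol's final count: 0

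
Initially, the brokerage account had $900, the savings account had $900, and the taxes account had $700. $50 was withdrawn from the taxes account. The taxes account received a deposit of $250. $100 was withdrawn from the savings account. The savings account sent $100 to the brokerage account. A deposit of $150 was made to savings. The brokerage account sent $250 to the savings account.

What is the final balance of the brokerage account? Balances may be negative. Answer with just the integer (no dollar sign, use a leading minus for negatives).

Answer: 750

Derivation:
Tracking account balances step by step:
Start: brokerage=900, savings=900, taxes=700
Event 1 (withdraw 50 from taxes): taxes: 700 - 50 = 650. Balances: brokerage=900, savings=900, taxes=650
Event 2 (deposit 250 to taxes): taxes: 650 + 250 = 900. Balances: brokerage=900, savings=900, taxes=900
Event 3 (withdraw 100 from savings): savings: 900 - 100 = 800. Balances: brokerage=900, savings=800, taxes=900
Event 4 (transfer 100 savings -> brokerage): savings: 800 - 100 = 700, brokerage: 900 + 100 = 1000. Balances: brokerage=1000, savings=700, taxes=900
Event 5 (deposit 150 to savings): savings: 700 + 150 = 850. Balances: brokerage=1000, savings=850, taxes=900
Event 6 (transfer 250 brokerage -> savings): brokerage: 1000 - 250 = 750, savings: 850 + 250 = 1100. Balances: brokerage=750, savings=1100, taxes=900

Final balance of brokerage: 750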